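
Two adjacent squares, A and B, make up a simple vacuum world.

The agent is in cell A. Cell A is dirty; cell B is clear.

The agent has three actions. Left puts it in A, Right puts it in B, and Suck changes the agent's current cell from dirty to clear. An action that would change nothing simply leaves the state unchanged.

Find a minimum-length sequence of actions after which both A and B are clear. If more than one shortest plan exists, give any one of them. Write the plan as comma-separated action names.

Suck

t=1 Suck ⇒ <A|clear|clear>
min 1: A is dirty, one Suck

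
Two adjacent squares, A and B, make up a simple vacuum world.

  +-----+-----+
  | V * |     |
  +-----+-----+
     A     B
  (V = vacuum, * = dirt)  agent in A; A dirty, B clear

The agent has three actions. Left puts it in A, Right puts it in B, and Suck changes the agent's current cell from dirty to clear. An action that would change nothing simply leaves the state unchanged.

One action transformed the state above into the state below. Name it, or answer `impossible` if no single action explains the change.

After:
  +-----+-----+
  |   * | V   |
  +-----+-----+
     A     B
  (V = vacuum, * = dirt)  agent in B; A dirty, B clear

try  Left: <A|dirty|clear>
try Right: <B|dirty|clear>  ← match
try  Suck: <A|clear|clear>

Right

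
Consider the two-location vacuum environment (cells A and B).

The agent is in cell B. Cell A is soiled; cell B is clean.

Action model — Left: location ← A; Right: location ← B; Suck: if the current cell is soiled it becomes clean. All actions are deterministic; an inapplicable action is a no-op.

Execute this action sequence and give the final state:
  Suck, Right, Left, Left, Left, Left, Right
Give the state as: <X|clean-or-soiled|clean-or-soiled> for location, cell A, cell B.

<B|soiled|clean>

t=1 Suck ⇒ <B|soiled|clean>
t=2 Right ⇒ <B|soiled|clean>
t=3 Left ⇒ <A|soiled|clean>
t=4 Left ⇒ <A|soiled|clean>
t=5 Left ⇒ <A|soiled|clean>
t=6 Left ⇒ <A|soiled|clean>
t=7 Right ⇒ <B|soiled|clean>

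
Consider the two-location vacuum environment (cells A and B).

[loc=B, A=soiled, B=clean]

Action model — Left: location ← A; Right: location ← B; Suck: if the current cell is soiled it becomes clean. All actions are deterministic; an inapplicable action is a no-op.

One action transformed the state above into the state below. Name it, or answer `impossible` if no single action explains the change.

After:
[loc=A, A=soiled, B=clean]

try  Left: <A|soiled|clean>  ← match
try Right: <B|soiled|clean>
try  Suck: <B|soiled|clean>

Left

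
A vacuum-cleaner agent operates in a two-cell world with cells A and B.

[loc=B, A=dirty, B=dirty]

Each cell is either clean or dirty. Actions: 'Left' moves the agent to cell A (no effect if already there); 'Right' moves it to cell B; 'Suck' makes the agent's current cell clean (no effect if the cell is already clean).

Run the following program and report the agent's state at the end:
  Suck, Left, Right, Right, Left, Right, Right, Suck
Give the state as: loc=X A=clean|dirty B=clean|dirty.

[1] after Suck: loc=B A=dirty B=clean
[2] after Left: loc=A A=dirty B=clean
[3] after Right: loc=B A=dirty B=clean
[4] after Right: loc=B A=dirty B=clean
[5] after Left: loc=A A=dirty B=clean
[6] after Right: loc=B A=dirty B=clean
[7] after Right: loc=B A=dirty B=clean
[8] after Suck: loc=B A=dirty B=clean

loc=B A=dirty B=clean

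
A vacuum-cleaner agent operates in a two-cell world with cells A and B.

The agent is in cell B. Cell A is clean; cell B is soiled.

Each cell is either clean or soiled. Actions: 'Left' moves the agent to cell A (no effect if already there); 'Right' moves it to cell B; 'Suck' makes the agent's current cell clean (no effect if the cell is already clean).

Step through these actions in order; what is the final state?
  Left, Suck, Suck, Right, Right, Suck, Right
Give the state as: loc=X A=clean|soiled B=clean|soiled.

1) do Left; now loc=A A=clean B=soiled
2) do Suck; now loc=A A=clean B=soiled
3) do Suck; now loc=A A=clean B=soiled
4) do Right; now loc=B A=clean B=soiled
5) do Right; now loc=B A=clean B=soiled
6) do Suck; now loc=B A=clean B=clean
7) do Right; now loc=B A=clean B=clean

loc=B A=clean B=clean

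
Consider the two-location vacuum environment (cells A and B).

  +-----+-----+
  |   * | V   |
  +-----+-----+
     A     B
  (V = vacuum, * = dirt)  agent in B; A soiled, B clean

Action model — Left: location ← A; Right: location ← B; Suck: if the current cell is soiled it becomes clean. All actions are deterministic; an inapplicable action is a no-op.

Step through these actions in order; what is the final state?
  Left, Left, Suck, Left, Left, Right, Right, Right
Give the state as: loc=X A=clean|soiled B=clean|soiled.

1. Left → loc=A A=soiled B=clean
2. Left → loc=A A=soiled B=clean
3. Suck → loc=A A=clean B=clean
4. Left → loc=A A=clean B=clean
5. Left → loc=A A=clean B=clean
6. Right → loc=B A=clean B=clean
7. Right → loc=B A=clean B=clean
8. Right → loc=B A=clean B=clean

loc=B A=clean B=clean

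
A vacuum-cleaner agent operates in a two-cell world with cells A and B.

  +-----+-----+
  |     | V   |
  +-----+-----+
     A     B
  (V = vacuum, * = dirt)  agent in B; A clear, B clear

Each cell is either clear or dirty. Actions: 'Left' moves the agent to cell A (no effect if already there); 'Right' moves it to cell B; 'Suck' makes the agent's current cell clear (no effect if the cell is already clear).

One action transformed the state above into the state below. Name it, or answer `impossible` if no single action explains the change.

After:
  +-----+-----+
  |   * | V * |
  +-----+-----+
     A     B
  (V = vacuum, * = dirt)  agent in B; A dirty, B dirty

try  Left: <A|clear|clear>
try Right: <B|clear|clear>
try  Suck: <B|clear|clear>
no single action produces the after-state

impossible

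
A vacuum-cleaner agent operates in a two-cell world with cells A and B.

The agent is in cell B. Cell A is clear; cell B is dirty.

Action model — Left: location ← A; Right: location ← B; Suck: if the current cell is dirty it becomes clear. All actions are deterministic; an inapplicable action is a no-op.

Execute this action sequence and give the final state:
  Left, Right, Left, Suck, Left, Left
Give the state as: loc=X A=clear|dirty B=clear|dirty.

Left (#1): loc=A A=clear B=dirty
Right (#2): loc=B A=clear B=dirty
Left (#3): loc=A A=clear B=dirty
Suck (#4): loc=A A=clear B=dirty
Left (#5): loc=A A=clear B=dirty
Left (#6): loc=A A=clear B=dirty

loc=A A=clear B=dirty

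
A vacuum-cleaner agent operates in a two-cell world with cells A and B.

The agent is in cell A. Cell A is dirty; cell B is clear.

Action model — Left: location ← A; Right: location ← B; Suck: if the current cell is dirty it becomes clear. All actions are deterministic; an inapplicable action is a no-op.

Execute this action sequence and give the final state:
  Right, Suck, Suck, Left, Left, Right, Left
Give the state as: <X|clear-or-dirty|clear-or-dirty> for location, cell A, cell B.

<A|dirty|clear>

1. Right → <B|dirty|clear>
2. Suck → <B|dirty|clear>
3. Suck → <B|dirty|clear>
4. Left → <A|dirty|clear>
5. Left → <A|dirty|clear>
6. Right → <B|dirty|clear>
7. Left → <A|dirty|clear>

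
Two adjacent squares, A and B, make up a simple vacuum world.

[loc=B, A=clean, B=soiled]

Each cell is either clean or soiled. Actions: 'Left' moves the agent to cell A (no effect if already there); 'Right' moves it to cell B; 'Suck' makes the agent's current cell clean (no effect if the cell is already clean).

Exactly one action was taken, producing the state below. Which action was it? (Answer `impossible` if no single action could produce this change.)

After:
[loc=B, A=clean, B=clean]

Suck

try  Left: (A; A:clean, B:soiled)
try Right: (B; A:clean, B:soiled)
try  Suck: (B; A:clean, B:clean)  ← match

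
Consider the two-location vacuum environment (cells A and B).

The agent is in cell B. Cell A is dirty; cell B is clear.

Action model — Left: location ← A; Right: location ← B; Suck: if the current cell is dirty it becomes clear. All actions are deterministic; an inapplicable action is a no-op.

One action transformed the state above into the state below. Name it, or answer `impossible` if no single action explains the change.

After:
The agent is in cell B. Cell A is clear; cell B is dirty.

impossible

try  Left: (A; A:dirty, B:clear)
try Right: (B; A:dirty, B:clear)
try  Suck: (B; A:dirty, B:clear)
no single action produces the after-state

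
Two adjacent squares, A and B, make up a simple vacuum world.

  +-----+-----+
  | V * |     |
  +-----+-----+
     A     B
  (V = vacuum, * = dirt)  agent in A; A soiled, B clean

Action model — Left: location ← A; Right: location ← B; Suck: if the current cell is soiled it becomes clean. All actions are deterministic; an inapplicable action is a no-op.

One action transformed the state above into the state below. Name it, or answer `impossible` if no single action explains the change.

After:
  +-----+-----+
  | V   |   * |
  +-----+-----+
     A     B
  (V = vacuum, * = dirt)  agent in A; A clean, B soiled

try  Left: in A — A soiled, B clean
try Right: in B — A soiled, B clean
try  Suck: in A — A clean, B clean
no single action produces the after-state

impossible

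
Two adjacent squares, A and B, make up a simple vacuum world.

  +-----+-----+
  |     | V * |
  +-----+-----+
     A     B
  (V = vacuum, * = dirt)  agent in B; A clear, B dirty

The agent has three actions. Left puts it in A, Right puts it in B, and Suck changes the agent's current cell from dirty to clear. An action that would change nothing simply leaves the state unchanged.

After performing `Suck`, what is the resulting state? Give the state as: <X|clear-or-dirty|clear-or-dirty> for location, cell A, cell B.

<B|clear|clear>

start: <B|clear|dirty>
t=1 Suck ⇒ <B|clear|clear>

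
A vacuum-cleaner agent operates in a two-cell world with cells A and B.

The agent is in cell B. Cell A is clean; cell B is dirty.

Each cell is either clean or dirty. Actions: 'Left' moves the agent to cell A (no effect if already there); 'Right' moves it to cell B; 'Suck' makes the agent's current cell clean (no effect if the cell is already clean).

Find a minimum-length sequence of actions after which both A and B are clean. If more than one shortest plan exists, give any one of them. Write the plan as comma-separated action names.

[1] after Suck: (B; A:clean, B:clean)
min 1: B is dirty, one Suck

Suck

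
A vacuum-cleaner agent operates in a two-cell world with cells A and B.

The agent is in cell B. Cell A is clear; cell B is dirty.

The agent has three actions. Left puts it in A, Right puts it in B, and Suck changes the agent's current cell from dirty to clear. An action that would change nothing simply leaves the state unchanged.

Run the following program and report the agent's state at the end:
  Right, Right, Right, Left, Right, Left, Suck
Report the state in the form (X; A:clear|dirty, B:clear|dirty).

(A; A:clear, B:dirty)

Right (#1): (B; A:clear, B:dirty)
Right (#2): (B; A:clear, B:dirty)
Right (#3): (B; A:clear, B:dirty)
Left (#4): (A; A:clear, B:dirty)
Right (#5): (B; A:clear, B:dirty)
Left (#6): (A; A:clear, B:dirty)
Suck (#7): (A; A:clear, B:dirty)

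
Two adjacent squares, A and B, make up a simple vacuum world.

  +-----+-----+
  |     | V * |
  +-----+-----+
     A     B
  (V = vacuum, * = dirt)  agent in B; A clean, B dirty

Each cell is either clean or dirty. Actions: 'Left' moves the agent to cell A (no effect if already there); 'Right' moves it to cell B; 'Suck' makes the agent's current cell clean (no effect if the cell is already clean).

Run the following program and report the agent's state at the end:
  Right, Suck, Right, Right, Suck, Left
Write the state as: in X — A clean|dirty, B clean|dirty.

in A — A clean, B clean

1) do Right; now in B — A clean, B dirty
2) do Suck; now in B — A clean, B clean
3) do Right; now in B — A clean, B clean
4) do Right; now in B — A clean, B clean
5) do Suck; now in B — A clean, B clean
6) do Left; now in A — A clean, B clean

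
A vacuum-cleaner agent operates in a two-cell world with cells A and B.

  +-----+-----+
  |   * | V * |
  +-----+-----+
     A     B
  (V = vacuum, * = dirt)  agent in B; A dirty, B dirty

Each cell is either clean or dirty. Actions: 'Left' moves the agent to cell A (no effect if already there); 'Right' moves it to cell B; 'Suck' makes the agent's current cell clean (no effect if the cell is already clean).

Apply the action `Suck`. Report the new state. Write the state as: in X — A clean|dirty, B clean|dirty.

in B — A dirty, B clean

start: in B — A dirty, B dirty
1) do Suck; now in B — A dirty, B clean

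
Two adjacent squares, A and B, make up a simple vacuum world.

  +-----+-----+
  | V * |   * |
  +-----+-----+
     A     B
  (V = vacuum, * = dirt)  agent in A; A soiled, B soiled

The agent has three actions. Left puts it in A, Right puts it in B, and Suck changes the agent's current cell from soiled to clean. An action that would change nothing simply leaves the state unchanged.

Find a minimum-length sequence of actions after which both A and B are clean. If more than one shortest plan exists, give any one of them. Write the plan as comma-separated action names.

Suck, Right, Suck

Suck (#1): (A; A:clean, B:soiled)
Right (#2): (B; A:clean, B:soiled)
Suck (#3): (B; A:clean, B:clean)
min 3: Suck A + move + Suck B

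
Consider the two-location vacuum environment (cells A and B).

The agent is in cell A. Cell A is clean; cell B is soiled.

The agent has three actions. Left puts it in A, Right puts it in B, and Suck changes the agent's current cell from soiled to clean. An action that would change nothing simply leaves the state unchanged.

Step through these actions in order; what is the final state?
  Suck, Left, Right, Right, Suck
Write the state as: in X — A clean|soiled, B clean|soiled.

1. Suck → in A — A clean, B soiled
2. Left → in A — A clean, B soiled
3. Right → in B — A clean, B soiled
4. Right → in B — A clean, B soiled
5. Suck → in B — A clean, B clean

in B — A clean, B clean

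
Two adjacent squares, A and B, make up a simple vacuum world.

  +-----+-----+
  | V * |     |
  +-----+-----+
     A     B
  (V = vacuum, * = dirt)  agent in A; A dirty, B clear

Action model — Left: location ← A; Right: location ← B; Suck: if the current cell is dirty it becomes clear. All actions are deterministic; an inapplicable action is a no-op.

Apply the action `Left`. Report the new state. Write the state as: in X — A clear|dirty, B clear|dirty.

in A — A dirty, B clear

start: in A — A dirty, B clear
t=1 Left ⇒ in A — A dirty, B clear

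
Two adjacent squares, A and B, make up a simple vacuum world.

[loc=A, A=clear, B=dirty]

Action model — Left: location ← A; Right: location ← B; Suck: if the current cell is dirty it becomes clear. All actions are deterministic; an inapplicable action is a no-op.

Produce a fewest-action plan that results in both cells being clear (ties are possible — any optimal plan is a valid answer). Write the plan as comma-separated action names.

t=1 Right ⇒ <B|clear|dirty>
t=2 Suck ⇒ <B|clear|clear>
min 2: go B then Suck

Right, Suck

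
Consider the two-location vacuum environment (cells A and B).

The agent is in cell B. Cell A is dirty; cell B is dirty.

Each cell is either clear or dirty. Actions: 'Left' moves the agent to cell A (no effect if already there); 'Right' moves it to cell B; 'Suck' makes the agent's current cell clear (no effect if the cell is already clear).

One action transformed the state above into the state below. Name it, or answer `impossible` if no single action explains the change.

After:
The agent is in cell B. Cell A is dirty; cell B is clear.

Suck

try  Left: (A; A:dirty, B:dirty)
try Right: (B; A:dirty, B:dirty)
try  Suck: (B; A:dirty, B:clear)  ← match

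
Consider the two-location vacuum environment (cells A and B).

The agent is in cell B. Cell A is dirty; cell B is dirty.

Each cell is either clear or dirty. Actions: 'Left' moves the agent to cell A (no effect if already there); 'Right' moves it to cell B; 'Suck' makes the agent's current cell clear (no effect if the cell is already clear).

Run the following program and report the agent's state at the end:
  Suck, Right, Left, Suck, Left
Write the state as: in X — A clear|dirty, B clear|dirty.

in A — A clear, B clear

[1] after Suck: in B — A dirty, B clear
[2] after Right: in B — A dirty, B clear
[3] after Left: in A — A dirty, B clear
[4] after Suck: in A — A clear, B clear
[5] after Left: in A — A clear, B clear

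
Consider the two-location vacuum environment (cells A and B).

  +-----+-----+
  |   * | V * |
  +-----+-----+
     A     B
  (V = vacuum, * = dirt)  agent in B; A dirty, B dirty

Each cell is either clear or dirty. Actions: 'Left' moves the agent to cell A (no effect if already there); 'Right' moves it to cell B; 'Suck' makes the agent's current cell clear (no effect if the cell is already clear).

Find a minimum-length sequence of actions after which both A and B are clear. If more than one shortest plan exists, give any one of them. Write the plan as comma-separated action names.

step 1/3 (Suck): (B; A:dirty, B:clear)
step 2/3 (Left): (A; A:dirty, B:clear)
step 3/3 (Suck): (A; A:clear, B:clear)
min 3: Suck B + move + Suck A

Suck, Left, Suck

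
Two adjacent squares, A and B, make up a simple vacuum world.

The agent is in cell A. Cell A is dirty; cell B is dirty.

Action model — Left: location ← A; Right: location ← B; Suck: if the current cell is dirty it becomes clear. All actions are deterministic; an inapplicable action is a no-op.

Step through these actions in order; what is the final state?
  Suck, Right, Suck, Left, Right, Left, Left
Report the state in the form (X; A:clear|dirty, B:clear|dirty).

(A; A:clear, B:clear)

1) do Suck; now (A; A:clear, B:dirty)
2) do Right; now (B; A:clear, B:dirty)
3) do Suck; now (B; A:clear, B:clear)
4) do Left; now (A; A:clear, B:clear)
5) do Right; now (B; A:clear, B:clear)
6) do Left; now (A; A:clear, B:clear)
7) do Left; now (A; A:clear, B:clear)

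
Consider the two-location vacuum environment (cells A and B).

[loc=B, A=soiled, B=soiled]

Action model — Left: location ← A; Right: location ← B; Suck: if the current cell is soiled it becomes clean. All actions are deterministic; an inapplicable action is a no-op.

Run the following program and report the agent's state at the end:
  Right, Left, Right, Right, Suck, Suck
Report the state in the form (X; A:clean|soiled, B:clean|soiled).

[1] after Right: (B; A:soiled, B:soiled)
[2] after Left: (A; A:soiled, B:soiled)
[3] after Right: (B; A:soiled, B:soiled)
[4] after Right: (B; A:soiled, B:soiled)
[5] after Suck: (B; A:soiled, B:clean)
[6] after Suck: (B; A:soiled, B:clean)

(B; A:soiled, B:clean)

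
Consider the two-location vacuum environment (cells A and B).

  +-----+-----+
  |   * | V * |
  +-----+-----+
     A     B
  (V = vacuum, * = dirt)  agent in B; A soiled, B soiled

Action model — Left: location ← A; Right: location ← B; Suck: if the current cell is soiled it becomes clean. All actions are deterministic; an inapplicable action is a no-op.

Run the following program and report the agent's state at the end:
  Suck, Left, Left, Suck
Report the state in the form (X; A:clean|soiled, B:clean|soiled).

(A; A:clean, B:clean)

1) do Suck; now (B; A:soiled, B:clean)
2) do Left; now (A; A:soiled, B:clean)
3) do Left; now (A; A:soiled, B:clean)
4) do Suck; now (A; A:clean, B:clean)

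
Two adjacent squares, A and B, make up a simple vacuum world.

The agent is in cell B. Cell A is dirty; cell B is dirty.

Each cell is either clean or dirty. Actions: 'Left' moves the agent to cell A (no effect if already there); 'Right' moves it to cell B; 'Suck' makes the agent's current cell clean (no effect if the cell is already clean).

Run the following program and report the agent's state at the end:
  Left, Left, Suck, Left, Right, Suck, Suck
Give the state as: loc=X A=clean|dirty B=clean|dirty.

1. Left → loc=A A=dirty B=dirty
2. Left → loc=A A=dirty B=dirty
3. Suck → loc=A A=clean B=dirty
4. Left → loc=A A=clean B=dirty
5. Right → loc=B A=clean B=dirty
6. Suck → loc=B A=clean B=clean
7. Suck → loc=B A=clean B=clean

loc=B A=clean B=clean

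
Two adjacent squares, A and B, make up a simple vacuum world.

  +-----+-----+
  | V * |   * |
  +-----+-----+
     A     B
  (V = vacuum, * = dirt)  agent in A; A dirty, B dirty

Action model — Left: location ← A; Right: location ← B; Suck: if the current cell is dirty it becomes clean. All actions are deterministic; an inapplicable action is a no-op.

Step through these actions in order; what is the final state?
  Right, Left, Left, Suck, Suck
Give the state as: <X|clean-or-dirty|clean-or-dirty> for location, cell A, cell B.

1) do Right; now <B|dirty|dirty>
2) do Left; now <A|dirty|dirty>
3) do Left; now <A|dirty|dirty>
4) do Suck; now <A|clean|dirty>
5) do Suck; now <A|clean|dirty>

<A|clean|dirty>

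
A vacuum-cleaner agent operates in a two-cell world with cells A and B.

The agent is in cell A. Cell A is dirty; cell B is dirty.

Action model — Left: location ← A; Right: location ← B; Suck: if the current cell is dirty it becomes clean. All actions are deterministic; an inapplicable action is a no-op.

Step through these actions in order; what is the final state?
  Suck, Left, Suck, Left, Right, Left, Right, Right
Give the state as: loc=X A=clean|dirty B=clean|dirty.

Suck (#1): loc=A A=clean B=dirty
Left (#2): loc=A A=clean B=dirty
Suck (#3): loc=A A=clean B=dirty
Left (#4): loc=A A=clean B=dirty
Right (#5): loc=B A=clean B=dirty
Left (#6): loc=A A=clean B=dirty
Right (#7): loc=B A=clean B=dirty
Right (#8): loc=B A=clean B=dirty

loc=B A=clean B=dirty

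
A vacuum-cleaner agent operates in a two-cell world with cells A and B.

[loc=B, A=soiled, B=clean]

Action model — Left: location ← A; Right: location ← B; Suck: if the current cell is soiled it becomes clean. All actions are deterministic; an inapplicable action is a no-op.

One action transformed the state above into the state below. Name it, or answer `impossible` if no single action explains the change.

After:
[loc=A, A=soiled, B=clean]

try  Left: <A|soiled|clean>  ← match
try Right: <B|soiled|clean>
try  Suck: <B|soiled|clean>

Left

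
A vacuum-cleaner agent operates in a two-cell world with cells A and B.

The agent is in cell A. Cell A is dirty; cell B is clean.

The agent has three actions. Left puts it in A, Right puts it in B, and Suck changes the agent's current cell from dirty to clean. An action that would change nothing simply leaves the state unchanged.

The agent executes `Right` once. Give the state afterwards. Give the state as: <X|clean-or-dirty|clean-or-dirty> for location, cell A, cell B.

<B|dirty|clean>

start: <A|dirty|clean>
1. Right → <B|dirty|clean>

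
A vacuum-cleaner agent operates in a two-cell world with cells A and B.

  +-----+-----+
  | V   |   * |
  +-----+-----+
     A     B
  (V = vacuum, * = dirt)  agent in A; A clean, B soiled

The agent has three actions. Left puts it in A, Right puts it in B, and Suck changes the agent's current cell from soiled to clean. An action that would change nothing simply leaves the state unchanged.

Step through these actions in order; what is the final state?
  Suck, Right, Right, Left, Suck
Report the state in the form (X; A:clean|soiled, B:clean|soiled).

(A; A:clean, B:soiled)

step 1/5 (Suck): (A; A:clean, B:soiled)
step 2/5 (Right): (B; A:clean, B:soiled)
step 3/5 (Right): (B; A:clean, B:soiled)
step 4/5 (Left): (A; A:clean, B:soiled)
step 5/5 (Suck): (A; A:clean, B:soiled)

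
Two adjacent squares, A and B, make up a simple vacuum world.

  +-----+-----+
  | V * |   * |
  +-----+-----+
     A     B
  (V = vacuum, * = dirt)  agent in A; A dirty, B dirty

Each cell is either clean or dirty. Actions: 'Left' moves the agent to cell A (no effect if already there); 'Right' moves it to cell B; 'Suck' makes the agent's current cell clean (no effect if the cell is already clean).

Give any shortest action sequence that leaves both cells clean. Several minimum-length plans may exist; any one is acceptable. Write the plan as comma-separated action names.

Suck, Right, Suck

step 1/3 (Suck): <A|clean|dirty>
step 2/3 (Right): <B|clean|dirty>
step 3/3 (Suck): <B|clean|clean>
min 3: Suck A + move + Suck B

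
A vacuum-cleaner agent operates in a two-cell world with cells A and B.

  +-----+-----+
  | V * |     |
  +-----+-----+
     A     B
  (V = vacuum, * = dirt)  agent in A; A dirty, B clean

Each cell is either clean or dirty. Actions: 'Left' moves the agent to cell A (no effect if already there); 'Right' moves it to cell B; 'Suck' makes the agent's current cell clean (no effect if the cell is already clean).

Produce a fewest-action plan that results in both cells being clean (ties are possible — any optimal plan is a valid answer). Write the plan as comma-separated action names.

Suck (#1): in A — A clean, B clean
min 1: A is dirty, one Suck

Suck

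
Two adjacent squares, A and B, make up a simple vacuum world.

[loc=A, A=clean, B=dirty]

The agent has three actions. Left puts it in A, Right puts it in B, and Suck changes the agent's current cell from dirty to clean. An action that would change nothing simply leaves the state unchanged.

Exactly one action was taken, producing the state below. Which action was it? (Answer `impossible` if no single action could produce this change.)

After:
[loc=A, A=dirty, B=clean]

try  Left: (A; A:clean, B:dirty)
try Right: (B; A:clean, B:dirty)
try  Suck: (A; A:clean, B:dirty)
no single action produces the after-state

impossible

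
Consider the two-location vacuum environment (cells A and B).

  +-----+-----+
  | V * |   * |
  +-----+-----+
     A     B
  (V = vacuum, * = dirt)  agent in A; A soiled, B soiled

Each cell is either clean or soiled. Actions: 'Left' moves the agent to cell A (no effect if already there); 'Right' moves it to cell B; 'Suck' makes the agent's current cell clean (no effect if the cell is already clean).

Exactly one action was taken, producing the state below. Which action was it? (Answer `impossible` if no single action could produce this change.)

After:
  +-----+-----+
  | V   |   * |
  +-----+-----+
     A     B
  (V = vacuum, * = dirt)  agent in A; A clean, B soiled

Suck

try  Left: loc=A A=soiled B=soiled
try Right: loc=B A=soiled B=soiled
try  Suck: loc=A A=clean B=soiled  ← match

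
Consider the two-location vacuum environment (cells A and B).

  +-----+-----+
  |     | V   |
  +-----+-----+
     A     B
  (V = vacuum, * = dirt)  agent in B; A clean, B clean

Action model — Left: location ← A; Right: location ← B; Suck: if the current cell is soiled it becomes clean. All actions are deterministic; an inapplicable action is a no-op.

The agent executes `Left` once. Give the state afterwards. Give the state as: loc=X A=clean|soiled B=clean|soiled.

start: loc=B A=clean B=clean
Left (#1): loc=A A=clean B=clean

loc=A A=clean B=clean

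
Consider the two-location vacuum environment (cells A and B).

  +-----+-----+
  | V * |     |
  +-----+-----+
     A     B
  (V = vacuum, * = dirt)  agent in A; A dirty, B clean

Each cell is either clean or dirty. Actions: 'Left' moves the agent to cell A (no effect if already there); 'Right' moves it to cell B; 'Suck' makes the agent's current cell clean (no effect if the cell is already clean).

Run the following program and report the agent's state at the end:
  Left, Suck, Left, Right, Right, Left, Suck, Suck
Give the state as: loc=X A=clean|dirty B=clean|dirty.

1) do Left; now loc=A A=dirty B=clean
2) do Suck; now loc=A A=clean B=clean
3) do Left; now loc=A A=clean B=clean
4) do Right; now loc=B A=clean B=clean
5) do Right; now loc=B A=clean B=clean
6) do Left; now loc=A A=clean B=clean
7) do Suck; now loc=A A=clean B=clean
8) do Suck; now loc=A A=clean B=clean

loc=A A=clean B=clean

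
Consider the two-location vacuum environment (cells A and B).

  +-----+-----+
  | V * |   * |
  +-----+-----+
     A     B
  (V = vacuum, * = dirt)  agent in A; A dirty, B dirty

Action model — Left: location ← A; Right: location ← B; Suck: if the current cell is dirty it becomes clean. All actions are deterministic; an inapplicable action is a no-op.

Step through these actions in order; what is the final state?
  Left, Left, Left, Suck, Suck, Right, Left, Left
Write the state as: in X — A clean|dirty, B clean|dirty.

t=1 Left ⇒ in A — A dirty, B dirty
t=2 Left ⇒ in A — A dirty, B dirty
t=3 Left ⇒ in A — A dirty, B dirty
t=4 Suck ⇒ in A — A clean, B dirty
t=5 Suck ⇒ in A — A clean, B dirty
t=6 Right ⇒ in B — A clean, B dirty
t=7 Left ⇒ in A — A clean, B dirty
t=8 Left ⇒ in A — A clean, B dirty

in A — A clean, B dirty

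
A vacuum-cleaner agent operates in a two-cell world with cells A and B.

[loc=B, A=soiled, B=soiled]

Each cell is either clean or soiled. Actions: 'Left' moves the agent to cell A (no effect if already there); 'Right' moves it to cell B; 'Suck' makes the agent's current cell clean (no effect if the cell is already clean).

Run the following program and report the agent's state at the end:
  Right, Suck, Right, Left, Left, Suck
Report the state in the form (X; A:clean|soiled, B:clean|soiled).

[1] after Right: (B; A:soiled, B:soiled)
[2] after Suck: (B; A:soiled, B:clean)
[3] after Right: (B; A:soiled, B:clean)
[4] after Left: (A; A:soiled, B:clean)
[5] after Left: (A; A:soiled, B:clean)
[6] after Suck: (A; A:clean, B:clean)

(A; A:clean, B:clean)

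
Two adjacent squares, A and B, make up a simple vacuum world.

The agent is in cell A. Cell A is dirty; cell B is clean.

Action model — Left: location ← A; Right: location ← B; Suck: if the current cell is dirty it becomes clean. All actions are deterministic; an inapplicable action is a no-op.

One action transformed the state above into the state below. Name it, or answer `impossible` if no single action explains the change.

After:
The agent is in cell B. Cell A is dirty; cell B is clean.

try  Left: <A|dirty|clean>
try Right: <B|dirty|clean>  ← match
try  Suck: <A|clean|clean>

Right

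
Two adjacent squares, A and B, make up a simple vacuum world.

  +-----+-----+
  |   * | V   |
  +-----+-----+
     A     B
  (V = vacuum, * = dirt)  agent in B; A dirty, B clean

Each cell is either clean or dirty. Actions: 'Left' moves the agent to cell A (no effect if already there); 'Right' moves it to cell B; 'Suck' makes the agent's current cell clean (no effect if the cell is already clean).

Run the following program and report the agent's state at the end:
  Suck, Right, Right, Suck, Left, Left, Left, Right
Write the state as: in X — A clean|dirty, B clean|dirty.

t=1 Suck ⇒ in B — A dirty, B clean
t=2 Right ⇒ in B — A dirty, B clean
t=3 Right ⇒ in B — A dirty, B clean
t=4 Suck ⇒ in B — A dirty, B clean
t=5 Left ⇒ in A — A dirty, B clean
t=6 Left ⇒ in A — A dirty, B clean
t=7 Left ⇒ in A — A dirty, B clean
t=8 Right ⇒ in B — A dirty, B clean

in B — A dirty, B clean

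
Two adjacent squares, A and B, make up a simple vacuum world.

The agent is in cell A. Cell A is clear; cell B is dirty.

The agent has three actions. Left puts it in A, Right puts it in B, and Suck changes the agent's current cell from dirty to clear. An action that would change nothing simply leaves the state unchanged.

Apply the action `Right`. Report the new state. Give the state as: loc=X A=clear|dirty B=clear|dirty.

start: loc=A A=clear B=dirty
[1] after Right: loc=B A=clear B=dirty

loc=B A=clear B=dirty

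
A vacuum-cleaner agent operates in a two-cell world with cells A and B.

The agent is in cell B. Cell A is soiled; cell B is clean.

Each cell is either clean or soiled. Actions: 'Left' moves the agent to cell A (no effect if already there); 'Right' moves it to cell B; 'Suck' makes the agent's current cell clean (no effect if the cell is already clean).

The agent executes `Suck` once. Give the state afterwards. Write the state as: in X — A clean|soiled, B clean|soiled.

start: in B — A soiled, B clean
step 1/1 (Suck): in B — A soiled, B clean

in B — A soiled, B clean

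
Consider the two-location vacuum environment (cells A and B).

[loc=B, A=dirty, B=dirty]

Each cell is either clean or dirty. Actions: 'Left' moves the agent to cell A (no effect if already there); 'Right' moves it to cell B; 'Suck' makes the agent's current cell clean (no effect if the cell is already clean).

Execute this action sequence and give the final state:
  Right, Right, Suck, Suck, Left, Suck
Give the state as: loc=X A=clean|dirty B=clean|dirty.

1) do Right; now loc=B A=dirty B=dirty
2) do Right; now loc=B A=dirty B=dirty
3) do Suck; now loc=B A=dirty B=clean
4) do Suck; now loc=B A=dirty B=clean
5) do Left; now loc=A A=dirty B=clean
6) do Suck; now loc=A A=clean B=clean

loc=A A=clean B=clean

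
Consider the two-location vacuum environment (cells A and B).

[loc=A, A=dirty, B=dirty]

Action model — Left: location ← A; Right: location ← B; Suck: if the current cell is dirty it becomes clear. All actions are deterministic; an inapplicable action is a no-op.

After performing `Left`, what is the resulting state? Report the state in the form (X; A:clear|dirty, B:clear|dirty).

start: (A; A:dirty, B:dirty)
t=1 Left ⇒ (A; A:dirty, B:dirty)

(A; A:dirty, B:dirty)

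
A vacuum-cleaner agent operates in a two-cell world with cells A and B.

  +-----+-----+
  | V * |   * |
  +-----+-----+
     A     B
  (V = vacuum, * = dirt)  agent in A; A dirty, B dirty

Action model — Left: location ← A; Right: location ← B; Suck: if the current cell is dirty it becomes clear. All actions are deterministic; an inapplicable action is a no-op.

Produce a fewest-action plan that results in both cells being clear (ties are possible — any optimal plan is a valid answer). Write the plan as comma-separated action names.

Suck, Right, Suck

t=1 Suck ⇒ <A|clear|dirty>
t=2 Right ⇒ <B|clear|dirty>
t=3 Suck ⇒ <B|clear|clear>
min 3: Suck A + move + Suck B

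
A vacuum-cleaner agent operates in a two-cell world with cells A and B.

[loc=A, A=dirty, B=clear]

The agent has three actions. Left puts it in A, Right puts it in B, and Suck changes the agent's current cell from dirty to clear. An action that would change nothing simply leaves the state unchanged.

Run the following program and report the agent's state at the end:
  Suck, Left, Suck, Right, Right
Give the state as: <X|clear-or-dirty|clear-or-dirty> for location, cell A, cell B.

<B|clear|clear>

1) do Suck; now <A|clear|clear>
2) do Left; now <A|clear|clear>
3) do Suck; now <A|clear|clear>
4) do Right; now <B|clear|clear>
5) do Right; now <B|clear|clear>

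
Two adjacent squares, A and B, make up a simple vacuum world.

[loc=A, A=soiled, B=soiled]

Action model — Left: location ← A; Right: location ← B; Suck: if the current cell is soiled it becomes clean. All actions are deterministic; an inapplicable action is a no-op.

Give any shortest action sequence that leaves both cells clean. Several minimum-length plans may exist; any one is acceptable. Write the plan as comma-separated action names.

Suck, Right, Suck

t=1 Suck ⇒ loc=A A=clean B=soiled
t=2 Right ⇒ loc=B A=clean B=soiled
t=3 Suck ⇒ loc=B A=clean B=clean
min 3: Suck A + move + Suck B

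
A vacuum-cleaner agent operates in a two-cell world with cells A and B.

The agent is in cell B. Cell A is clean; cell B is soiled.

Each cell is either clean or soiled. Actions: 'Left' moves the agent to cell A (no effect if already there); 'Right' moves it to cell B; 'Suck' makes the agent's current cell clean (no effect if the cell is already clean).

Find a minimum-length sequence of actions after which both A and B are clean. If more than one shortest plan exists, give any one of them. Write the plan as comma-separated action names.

step 1/1 (Suck): loc=B A=clean B=clean
min 1: B is soiled, one Suck

Suck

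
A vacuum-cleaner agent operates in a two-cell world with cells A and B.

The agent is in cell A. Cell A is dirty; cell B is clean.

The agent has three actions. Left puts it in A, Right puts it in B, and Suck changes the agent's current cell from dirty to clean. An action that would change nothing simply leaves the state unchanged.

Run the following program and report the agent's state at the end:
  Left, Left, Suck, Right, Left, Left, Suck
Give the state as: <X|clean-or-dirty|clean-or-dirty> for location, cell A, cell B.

step 1/7 (Left): <A|dirty|clean>
step 2/7 (Left): <A|dirty|clean>
step 3/7 (Suck): <A|clean|clean>
step 4/7 (Right): <B|clean|clean>
step 5/7 (Left): <A|clean|clean>
step 6/7 (Left): <A|clean|clean>
step 7/7 (Suck): <A|clean|clean>

<A|clean|clean>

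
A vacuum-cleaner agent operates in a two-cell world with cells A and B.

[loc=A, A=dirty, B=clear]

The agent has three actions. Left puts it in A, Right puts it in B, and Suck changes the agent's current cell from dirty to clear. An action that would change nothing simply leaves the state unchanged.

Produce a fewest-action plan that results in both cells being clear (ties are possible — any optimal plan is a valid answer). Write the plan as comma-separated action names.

1) do Suck; now <A|clear|clear>
min 1: A is dirty, one Suck

Suck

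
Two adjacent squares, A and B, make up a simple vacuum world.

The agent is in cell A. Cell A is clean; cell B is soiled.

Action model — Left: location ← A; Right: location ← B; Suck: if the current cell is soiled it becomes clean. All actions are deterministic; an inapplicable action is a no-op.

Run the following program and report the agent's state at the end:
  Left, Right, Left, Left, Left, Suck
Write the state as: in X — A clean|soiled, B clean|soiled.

in A — A clean, B soiled

1. Left → in A — A clean, B soiled
2. Right → in B — A clean, B soiled
3. Left → in A — A clean, B soiled
4. Left → in A — A clean, B soiled
5. Left → in A — A clean, B soiled
6. Suck → in A — A clean, B soiled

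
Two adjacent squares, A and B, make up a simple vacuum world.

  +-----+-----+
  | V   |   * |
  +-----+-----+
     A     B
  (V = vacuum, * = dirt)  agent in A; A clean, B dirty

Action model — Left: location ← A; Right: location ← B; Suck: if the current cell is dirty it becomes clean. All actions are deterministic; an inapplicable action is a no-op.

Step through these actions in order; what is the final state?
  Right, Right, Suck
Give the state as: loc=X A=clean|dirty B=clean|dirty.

t=1 Right ⇒ loc=B A=clean B=dirty
t=2 Right ⇒ loc=B A=clean B=dirty
t=3 Suck ⇒ loc=B A=clean B=clean

loc=B A=clean B=clean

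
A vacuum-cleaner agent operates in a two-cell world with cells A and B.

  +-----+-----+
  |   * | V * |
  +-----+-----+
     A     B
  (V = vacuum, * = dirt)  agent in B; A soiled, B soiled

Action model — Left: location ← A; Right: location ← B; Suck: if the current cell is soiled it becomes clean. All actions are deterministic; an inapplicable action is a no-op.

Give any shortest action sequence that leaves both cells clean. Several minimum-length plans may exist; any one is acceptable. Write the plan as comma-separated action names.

1) do Suck; now loc=B A=soiled B=clean
2) do Left; now loc=A A=soiled B=clean
3) do Suck; now loc=A A=clean B=clean
min 3: Suck B + move + Suck A

Suck, Left, Suck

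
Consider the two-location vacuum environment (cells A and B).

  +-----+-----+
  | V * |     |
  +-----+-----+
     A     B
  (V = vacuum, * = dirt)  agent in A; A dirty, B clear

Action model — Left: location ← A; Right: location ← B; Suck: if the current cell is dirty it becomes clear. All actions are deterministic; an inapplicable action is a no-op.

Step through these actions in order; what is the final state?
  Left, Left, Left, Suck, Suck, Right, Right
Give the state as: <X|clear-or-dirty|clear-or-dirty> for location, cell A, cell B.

<B|clear|clear>

1. Left → <A|dirty|clear>
2. Left → <A|dirty|clear>
3. Left → <A|dirty|clear>
4. Suck → <A|clear|clear>
5. Suck → <A|clear|clear>
6. Right → <B|clear|clear>
7. Right → <B|clear|clear>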